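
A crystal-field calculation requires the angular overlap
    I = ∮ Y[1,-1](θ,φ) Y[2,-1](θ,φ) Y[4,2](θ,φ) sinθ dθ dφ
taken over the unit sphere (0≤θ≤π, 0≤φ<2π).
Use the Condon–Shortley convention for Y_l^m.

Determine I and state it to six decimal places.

l₃=4 ∉ [1,3] — triangle fails ⇒ I = 0

0.000000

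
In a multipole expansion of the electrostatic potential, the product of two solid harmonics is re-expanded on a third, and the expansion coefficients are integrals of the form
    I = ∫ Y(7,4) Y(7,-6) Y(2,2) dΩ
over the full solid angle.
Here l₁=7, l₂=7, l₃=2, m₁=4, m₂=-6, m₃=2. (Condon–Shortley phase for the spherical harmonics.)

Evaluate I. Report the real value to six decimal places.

Rules hold: Σm=0, L=16 even, 0≤2≤14.
N = 15·15·5 = 1125
Δ = 12!·2!·2!/17! = 1/185640
Racah Σ t=5..7: t=5:−1/2419200 t=6:+1/518400 t=7:−1/2419200 = 1/907200
⇒ 3j(7 7 2; 0 0 0)² = 56/3315, sgn +1
Racah Σ t=1..1: t=1:−1/159667200 = -1/159667200
⇒ 3j(7 7 2; 4 -6 2)² = 9/1190, sgn -1
4πI² = N·(3j₀)²·(3jₘ)² = 540/3757
I = -1·√(0.143732/4π) = -0.10694768

-0.106948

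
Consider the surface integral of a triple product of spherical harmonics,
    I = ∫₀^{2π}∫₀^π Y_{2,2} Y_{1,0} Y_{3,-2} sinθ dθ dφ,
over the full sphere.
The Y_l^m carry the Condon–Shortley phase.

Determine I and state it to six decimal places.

0.184674

Rules hold: Σm=0, L=6 even, 1≤3≤3.
N = 5·3·7 = 105
Δ = 0!·4!·2!/7! = 1/105
Racah Σ t=0..0: t=0:+1/4 = 1/4
⇒ 3j(2 1 3; 0 0 0)² = 3/35, sgn -1
Racah Σ t=0..0: t=0:+1/24 = 1/24
⇒ 3j(2 1 3; 2 0 -2)² = 1/21, sgn -1
4πI² = N·(3j₀)²·(3jₘ)² = 3/7
I = +1·√(0.428571/4π) = 0.18467439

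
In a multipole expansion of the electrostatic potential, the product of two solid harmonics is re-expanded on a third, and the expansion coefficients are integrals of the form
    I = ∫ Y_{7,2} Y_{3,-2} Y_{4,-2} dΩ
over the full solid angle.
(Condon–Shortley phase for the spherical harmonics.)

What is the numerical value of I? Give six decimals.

0.000000

2 − 2 − 2 = -2 ≠ 0: azimuthal integral kills it; I = 0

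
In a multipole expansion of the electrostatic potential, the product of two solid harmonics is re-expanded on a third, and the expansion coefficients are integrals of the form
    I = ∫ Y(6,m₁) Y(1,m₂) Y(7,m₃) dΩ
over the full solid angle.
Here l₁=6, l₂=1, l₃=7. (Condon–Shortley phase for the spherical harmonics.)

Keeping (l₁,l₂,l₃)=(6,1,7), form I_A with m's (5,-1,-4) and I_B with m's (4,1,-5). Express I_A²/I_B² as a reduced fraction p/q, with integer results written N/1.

1/22

l's match ⇒ only the (l;m) 3-j factors differ between A and B.
A: triangle coeff Δ(6,1,7) = 1/1365; Σ_t [0,0]: t=0:+1/79833600 = 1/79833600; (3j)²=1/455 [(6 1 7; 5 -1 -4)], sign=-1
B: triangle coeff Δ(6,1,7) = 1/1365; Σ_t [0,0]: t=0:+1/14515200 = 1/14515200; (3j)²=22/455 [(6 1 7; 4 1 -5)], sign=+1
I_A²/I_B² = (1/455)/(22/455) = 1/22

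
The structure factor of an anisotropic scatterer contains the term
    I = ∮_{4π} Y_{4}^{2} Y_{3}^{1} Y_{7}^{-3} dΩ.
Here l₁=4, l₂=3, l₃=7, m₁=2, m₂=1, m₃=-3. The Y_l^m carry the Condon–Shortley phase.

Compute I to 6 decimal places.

Rules hold: Σm=0, L=14 even, 1≤7≤7.
N = 9·7·15 = 945
Δ = 0!·8!·6!/15! = 1/45045
Racah Σ t=0..0: t=0:+1/20736 = 1/20736
⇒ 3j(4 3 7; 0 0 0)² = 35/1287, sgn -1
Racah Σ t=0..0: t=0:+1/69120 = 1/69120
⇒ 3j(4 3 7; 2 1 -3)² = 4/143, sgn +1
4πI² = N·(3j₀)²·(3jₘ)² = 14700/20449
I = -1·√(0.718862/4π) = -0.23917605

-0.239176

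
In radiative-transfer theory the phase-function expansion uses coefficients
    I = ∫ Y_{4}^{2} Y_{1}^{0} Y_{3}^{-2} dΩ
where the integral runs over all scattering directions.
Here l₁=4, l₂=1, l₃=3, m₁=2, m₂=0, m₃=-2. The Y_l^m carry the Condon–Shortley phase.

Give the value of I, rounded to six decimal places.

0.213244

Checks pass: Σm=0; 8 even; l₃=3∈[3,5].
(2·4+1)(2·1+1)(2·3+1) = 189
Δ: 2! 6! 0! / 9! → 1/252
sum: t=1:−1/36 = -1/36
3j²(4 1 3; 0 0 0) = Δ·Π!·Σ² = 4/63  (sign +1)
sum: t=1:−1/120 = -1/120
3j²(4 1 3; 2 0 -2) = Δ·Π!·Σ² = 1/21  (sign +1)
combine: 4πI² = 189·4/63·1/21 = 4/7
take √, sign +1: I = 0.21324362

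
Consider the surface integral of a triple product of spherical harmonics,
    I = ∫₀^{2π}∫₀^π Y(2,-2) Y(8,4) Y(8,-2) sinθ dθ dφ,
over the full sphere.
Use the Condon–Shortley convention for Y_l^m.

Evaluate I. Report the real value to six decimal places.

Checks pass: Σm=0; 18 even; l₃=8∈[6,10].
(2·2+1)(2·8+1)(2·8+1) = 1445
Δ: 2! 2! 14! / 19! → 1/348840
sum: t=0:+1/116121600 t=1:−1/25401600 t=2:+1/116121600 = -1/45158400
3j²(2 8 8; 0 0 0) = Δ·Π!·Σ² = 24/1615  (sign -1)
sum: t=2:+1/348364800 = 1/348364800
3j²(2 8 8; -2 4 -2) = Δ·Π!·Σ² = 11/646  (sign +1)
combine: 4πI² = 1445·24/1615·11/646 = 132/361
take √, sign -1: I = -0.17058013

-0.170580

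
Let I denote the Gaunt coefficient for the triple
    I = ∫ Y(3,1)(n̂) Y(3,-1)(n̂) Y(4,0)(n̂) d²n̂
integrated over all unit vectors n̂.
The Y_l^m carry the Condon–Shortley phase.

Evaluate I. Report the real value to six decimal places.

Rules hold: Σm=0, L=10 even, 0≤4≤6.
N = 7·7·9 = 441
Δ = 2!·4!·4!/11! = 1/34650
Racah Σ t=0..2: t=0:+1/72 t=1:−1/16 t=2:+1/72 = -5/144
⇒ 3j(3 3 4; 0 0 0)² = 2/77, sgn -1
Racah Σ t=0..2: t=0:+1/32 t=1:−1/36 t=2:+1/1152 = 5/1152
⇒ 3j(3 3 4; 1 -1 0)² = 1/1386, sgn +1
4πI² = N·(3j₀)²·(3jₘ)² = 1/121
I = -1·√(0.00826446/4π) = -0.02564498

-0.025645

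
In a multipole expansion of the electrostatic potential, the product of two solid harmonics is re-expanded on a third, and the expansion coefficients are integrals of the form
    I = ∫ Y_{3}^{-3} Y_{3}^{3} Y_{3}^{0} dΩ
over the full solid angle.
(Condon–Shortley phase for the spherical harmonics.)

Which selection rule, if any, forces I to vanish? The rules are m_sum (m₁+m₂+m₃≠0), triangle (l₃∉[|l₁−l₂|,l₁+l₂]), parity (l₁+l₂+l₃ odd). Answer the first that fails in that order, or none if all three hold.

m₁+m₂+m₃ = -3 + 3 + 0 = 0  ✓
triangle: |3−3|=0 ≤ l₃=3 ≤ 3+3=6  ✓
parity: l₁+l₂+l₃ = 9 is odd  ✗

parity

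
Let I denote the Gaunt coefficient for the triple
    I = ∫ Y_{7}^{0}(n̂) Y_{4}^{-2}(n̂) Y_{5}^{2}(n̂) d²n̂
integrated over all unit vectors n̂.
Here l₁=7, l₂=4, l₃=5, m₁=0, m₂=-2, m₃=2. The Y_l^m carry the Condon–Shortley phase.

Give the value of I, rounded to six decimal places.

-0.145720

m-sum 0 ✓  L=16 even ✓  3≤5≤11 ✓
Π(2lᵢ+1) = 15×9×11 = 1485
triangle coeff Δ(7,4,5) = 1/6126120
Σ_t [2,4]: t=2:+1/69120 t=3:−1/20736 t=4:+1/69120 = -1/51840
(3j)²=280/21879 [(7 4 5; 0 0 0)], sign=+1
Σ_t [0,2]: t=0:+1/7257600 t=1:−1/172800 t=2:+1/69120 = 1/113400
(3j)²=512/36465 [(7 4 5; 0 -2 2)], sign=-1
⇒ 4πI² = 143360/537251
I = (-1)√(143360/537251/(4π)) = -0.14572043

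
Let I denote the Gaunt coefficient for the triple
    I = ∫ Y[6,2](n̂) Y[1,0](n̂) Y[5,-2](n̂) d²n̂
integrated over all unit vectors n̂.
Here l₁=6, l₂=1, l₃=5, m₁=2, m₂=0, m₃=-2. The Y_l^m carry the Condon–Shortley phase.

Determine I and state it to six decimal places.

0.231133

Rules hold: Σm=0, L=12 even, 5≤5≤7.
N = 13·3·11 = 429
Δ = 2!·10!·0!/13! = 1/858
Racah Σ t=1..1: t=1:−1/14400 = -1/14400
⇒ 3j(6 1 5; 0 0 0)² = 6/143, sgn +1
Racah Σ t=1..1: t=1:−1/30240 = -1/30240
⇒ 3j(6 1 5; 2 0 -2)² = 16/429, sgn +1
4πI² = N·(3j₀)²·(3jₘ)² = 96/143
I = +1·√(0.671329/4π) = 0.23113338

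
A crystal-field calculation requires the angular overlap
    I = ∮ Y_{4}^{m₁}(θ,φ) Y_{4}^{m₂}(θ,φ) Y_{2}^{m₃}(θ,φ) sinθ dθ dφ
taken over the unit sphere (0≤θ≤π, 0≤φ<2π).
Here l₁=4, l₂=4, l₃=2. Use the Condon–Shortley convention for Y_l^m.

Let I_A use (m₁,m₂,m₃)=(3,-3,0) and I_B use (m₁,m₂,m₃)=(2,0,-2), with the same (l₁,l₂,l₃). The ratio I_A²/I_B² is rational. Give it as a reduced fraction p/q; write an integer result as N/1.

Same 4,4,2: normalisation and zero-m 3j drop out of the ratio.
A: Δ: 6! 2! 2! / 11! → 1/13860; sum: t=0:+1/720 t=1:−1/480 = -1/1440; 3j²(4 4 2; 3 -3 0) = Δ·Π!·Σ² = 7/1980  (sign -1)
B: Δ: 6! 2! 2! / 11! → 1/13860; sum: t=2:+1/192 = 1/192; 3j²(4 4 2; 2 0 -2) = Δ·Π!·Σ² = 3/77  (sign +1)
I_A²/I_B² = (7/1980)/(3/77) = 49/540

49/540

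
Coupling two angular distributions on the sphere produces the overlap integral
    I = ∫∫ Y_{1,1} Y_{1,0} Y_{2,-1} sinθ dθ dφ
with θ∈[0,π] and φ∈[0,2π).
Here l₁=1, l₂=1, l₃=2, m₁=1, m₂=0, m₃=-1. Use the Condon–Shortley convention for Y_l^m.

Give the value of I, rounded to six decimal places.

-0.218510

Checks pass: Σm=0; 4 even; l₃=2∈[0,2].
(2·1+1)(2·1+1)(2·2+1) = 45
Δ: 0! 2! 2! / 5! → 1/30
sum: t=0:+1/1 = 1/1
3j²(1 1 2; 0 0 0) = Δ·Π!·Σ² = 2/15  (sign +1)
sum: t=0:+1/2 = 1/2
3j²(1 1 2; 1 0 -1) = Δ·Π!·Σ² = 1/10  (sign -1)
combine: 4πI² = 45·2/15·1/10 = 3/5
take √, sign -1: I = -0.21850969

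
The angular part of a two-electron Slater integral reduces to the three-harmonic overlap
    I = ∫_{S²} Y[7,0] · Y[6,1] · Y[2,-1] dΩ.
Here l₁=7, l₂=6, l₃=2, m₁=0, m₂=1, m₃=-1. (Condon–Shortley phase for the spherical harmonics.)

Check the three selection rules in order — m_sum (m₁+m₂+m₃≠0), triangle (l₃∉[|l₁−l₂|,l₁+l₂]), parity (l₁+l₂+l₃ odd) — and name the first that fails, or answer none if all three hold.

Σmᵢ = 0  ✓
l₃∈[|l₁−l₂|,l₁+l₂]=[1,13], have l₃=2  ✓
Σlᵢ = 15 ⇒ odd  ✗

parity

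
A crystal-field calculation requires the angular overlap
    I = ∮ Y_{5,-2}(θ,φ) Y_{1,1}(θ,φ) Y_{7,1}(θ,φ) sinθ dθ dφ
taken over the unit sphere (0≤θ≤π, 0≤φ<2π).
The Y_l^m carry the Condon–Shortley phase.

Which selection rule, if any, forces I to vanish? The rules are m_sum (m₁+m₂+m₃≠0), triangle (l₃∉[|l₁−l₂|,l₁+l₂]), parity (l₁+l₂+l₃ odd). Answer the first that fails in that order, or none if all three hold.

Σmᵢ = 0  ✓
l₃∈[|l₁−l₂|,l₁+l₂]=[4,6], have l₃=7  ✗
Σlᵢ = 13 ⇒ odd

triangle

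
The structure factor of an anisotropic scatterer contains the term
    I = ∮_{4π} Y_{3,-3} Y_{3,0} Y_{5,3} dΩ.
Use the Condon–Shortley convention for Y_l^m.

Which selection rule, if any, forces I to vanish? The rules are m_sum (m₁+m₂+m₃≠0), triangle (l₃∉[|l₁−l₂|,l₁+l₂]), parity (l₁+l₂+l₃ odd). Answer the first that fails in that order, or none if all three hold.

m₁+m₂+m₃ = -3 + 0 + 3 = 0  ✓
triangle: |3−3|=0 ≤ l₃=5 ≤ 3+3=6  ✓
parity: l₁+l₂+l₃ = 11 is odd  ✗

parity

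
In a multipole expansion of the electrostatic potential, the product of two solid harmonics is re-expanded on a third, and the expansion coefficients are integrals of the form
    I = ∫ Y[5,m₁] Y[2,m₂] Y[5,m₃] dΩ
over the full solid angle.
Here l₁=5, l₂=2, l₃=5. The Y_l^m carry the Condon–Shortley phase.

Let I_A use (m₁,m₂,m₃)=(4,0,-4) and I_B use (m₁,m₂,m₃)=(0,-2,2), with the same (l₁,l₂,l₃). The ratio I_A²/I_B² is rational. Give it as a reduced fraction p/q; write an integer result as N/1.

l's match ⇒ only the (l;m) 3-j factors differ between A and B.
A: triangle coeff Δ(5,2,5) = 1/38610; Σ_t [0,1]: t=0:+1/20160 t=1:−1/40320 = 1/40320; (3j)²=6/715 [(5 2 5; 4 0 -4)], sign=-1
B: triangle coeff Δ(5,2,5) = 1/38610; Σ_t [0,0]: t=0:+1/2880 = 1/2880; (3j)²=14/429 [(5 2 5; 0 -2 2)], sign=-1
I_A²/I_B² = (6/715)/(14/429) = 9/35

9/35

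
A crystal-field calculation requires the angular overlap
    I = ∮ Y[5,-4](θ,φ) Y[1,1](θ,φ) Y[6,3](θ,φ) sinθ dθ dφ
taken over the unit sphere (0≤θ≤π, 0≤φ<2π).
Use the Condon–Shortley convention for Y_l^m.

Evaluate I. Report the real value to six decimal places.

m-sum 0 ✓  L=12 even ✓  4≤6≤6 ✓
Π(2lᵢ+1) = 11×3×13 = 429
triangle coeff Δ(5,1,6) = 1/858
Σ_t [0,0]: t=0:+1/14400 = 1/14400
(3j)²=6/143 [(5 1 6; 0 0 0)], sign=+1
Σ_t [0,0]: t=0:+1/725760 = 1/725760
(3j)²=1/286 [(5 1 6; -4 1 3)], sign=-1
⇒ 4πI² = 9/143
I = (-1)√(9/143/(4π)) = -0.07076985

-0.070770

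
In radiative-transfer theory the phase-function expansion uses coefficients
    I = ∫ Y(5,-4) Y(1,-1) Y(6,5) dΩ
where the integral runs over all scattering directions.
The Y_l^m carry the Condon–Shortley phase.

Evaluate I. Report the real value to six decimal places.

-0.303018

Rules hold: Σm=0, L=12 even, 4≤6≤6.
N = 11·3·13 = 429
Δ = 0!·10!·2!/13! = 1/858
Racah Σ t=0..0: t=0:+1/14400 = 1/14400
⇒ 3j(5 1 6; 0 0 0)² = 6/143, sgn +1
Racah Σ t=0..0: t=0:+1/725760 = 1/725760
⇒ 3j(5 1 6; -4 -1 5)² = 5/78, sgn -1
4πI² = N·(3j₀)²·(3jₘ)² = 15/13
I = -1·√(1.15385/4π) = -0.30301841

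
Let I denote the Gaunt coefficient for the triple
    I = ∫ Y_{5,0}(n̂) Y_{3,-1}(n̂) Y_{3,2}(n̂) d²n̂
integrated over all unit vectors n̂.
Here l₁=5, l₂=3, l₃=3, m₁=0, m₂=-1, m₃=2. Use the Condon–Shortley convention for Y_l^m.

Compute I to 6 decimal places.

0.000000

m-sum = 0 − 1 + 2 = 1 ≠ 0 ⇒ I = 0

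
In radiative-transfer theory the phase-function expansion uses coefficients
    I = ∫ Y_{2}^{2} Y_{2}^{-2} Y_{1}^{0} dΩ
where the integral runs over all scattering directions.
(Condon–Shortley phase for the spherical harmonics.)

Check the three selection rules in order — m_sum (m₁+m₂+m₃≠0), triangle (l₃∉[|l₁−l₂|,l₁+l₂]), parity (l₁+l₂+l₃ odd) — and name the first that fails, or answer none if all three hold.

parity

Σmᵢ = 0  ✓
l₃∈[|l₁−l₂|,l₁+l₂]=[0,4], have l₃=1  ✓
Σlᵢ = 5 ⇒ odd  ✗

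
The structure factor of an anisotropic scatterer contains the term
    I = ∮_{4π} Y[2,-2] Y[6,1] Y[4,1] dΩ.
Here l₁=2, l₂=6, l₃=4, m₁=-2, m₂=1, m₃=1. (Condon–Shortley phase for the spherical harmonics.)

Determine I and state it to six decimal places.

-0.094091

Rules hold: Σm=0, L=12 even, 4≤4≤8.
N = 5·13·9 = 585
Δ = 4!·0!·8!/13! = 1/6435
Racah Σ t=2..2: t=2:+1/2304 = 1/2304
⇒ 3j(2 6 4; 0 0 0)² = 5/143, sgn +1
Racah Σ t=4..4: t=4:+1/17280 = 1/17280
⇒ 3j(2 6 4; -2 1 1)² = 7/1287, sgn -1
4πI² = N·(3j₀)²·(3jₘ)² = 175/1573
I = -1·√(0.111252/4π) = -0.09409136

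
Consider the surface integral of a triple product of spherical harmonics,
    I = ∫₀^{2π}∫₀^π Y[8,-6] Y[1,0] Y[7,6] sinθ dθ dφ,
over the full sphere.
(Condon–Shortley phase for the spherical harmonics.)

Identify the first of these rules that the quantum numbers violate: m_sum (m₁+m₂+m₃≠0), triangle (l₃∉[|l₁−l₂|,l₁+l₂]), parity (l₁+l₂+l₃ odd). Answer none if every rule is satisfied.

Σmᵢ = 0  ✓
l₃∈[|l₁−l₂|,l₁+l₂]=[7,9], have l₃=7  ✓
Σlᵢ = 16 ⇒ even  ✓

none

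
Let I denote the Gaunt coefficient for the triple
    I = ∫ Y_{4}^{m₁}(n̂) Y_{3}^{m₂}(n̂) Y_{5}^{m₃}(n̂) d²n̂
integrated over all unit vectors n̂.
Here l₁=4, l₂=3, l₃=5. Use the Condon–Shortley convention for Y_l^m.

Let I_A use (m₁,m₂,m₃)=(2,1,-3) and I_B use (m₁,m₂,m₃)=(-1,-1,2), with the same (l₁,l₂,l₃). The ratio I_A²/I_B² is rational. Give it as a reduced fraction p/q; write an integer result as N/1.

l's match ⇒ only the (l;m) 3-j factors differ between A and B.
A: triangle coeff Δ(4,3,5) = 1/180180; Σ_t [0,2]: t=0:+1/2304 t=1:−1/720 t=2:+1/5760 = -1/1280; (3j)²=27/1430 [(4 3 5; 2 1 -3)], sign=-1
B: triangle coeff Δ(4,3,5) = 1/180180; Σ_t [0,2]: t=0:+1/960 t=1:−1/288 t=2:+1/1728 = -1/540; (3j)²=128/6435 [(4 3 5; -1 -1 2)], sign=+1
I_A²/I_B² = (27/1430)/(128/6435) = 243/256

243/256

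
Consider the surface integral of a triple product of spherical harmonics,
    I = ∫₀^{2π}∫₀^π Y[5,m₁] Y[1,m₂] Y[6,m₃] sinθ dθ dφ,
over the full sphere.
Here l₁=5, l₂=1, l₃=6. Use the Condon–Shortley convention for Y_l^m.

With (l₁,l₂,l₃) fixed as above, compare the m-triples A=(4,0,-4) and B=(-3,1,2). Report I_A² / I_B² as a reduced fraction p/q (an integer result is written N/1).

l's match ⇒ only the (l;m) 3-j factors differ between A and B.
A: triangle coeff Δ(5,1,6) = 1/858; Σ_t [0,0]: t=0:+1/362880 = 1/362880; (3j)²=10/429 [(5 1 6; 4 0 -4)], sign=+1
B: triangle coeff Δ(5,1,6) = 1/858; Σ_t [0,0]: t=0:+1/161280 = 1/161280; (3j)²=1/143 [(5 1 6; -3 1 2)], sign=+1
I_A²/I_B² = (10/429)/(1/143) = 10/3

10/3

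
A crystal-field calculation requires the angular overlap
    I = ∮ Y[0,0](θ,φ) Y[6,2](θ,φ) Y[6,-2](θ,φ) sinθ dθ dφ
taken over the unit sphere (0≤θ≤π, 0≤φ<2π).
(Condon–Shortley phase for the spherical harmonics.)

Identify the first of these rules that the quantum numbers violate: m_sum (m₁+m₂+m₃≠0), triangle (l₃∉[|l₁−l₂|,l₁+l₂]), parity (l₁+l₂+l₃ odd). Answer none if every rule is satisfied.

none

Σmᵢ = 0  ✓
l₃∈[|l₁−l₂|,l₁+l₂]=[6,6], have l₃=6  ✓
Σlᵢ = 12 ⇒ even  ✓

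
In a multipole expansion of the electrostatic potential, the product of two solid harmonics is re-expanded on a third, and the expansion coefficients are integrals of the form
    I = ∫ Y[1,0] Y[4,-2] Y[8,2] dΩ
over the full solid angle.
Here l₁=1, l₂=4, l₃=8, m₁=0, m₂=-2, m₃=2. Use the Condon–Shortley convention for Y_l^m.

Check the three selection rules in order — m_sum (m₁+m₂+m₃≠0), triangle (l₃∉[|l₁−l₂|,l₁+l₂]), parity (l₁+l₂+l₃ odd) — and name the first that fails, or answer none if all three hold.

triangle

Σmᵢ = 0  ✓
l₃∈[|l₁−l₂|,l₁+l₂]=[3,5], have l₃=8  ✗
Σlᵢ = 13 ⇒ odd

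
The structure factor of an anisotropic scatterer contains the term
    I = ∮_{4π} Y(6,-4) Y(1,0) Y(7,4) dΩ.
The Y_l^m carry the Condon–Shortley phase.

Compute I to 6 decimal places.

Checks pass: Σm=0; 14 even; l₃=7∈[5,7].
(2·6+1)(2·1+1)(2·7+1) = 585
Δ: 0! 12! 2! / 15! → 1/1365
sum: t=0:+1/518400 = 1/518400
3j²(6 1 7; 0 0 0) = Δ·Π!·Σ² = 7/195  (sign -1)
sum: t=0:+1/7257600 = 1/7257600
3j²(6 1 7; -4 0 4) = Δ·Π!·Σ² = 11/455  (sign -1)
combine: 4πI² = 585·7/195·11/455 = 33/65
take √, sign +1: I = 0.20099968

0.201000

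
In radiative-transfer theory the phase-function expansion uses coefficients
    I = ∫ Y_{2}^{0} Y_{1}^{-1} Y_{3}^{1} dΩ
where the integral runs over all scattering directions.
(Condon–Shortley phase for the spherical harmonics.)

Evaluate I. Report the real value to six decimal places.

-0.202301

Checks pass: Σm=0; 6 even; l₃=3∈[1,3].
(2·2+1)(2·1+1)(2·3+1) = 105
Δ: 0! 4! 2! / 7! → 1/105
sum: t=0:+1/4 = 1/4
3j²(2 1 3; 0 0 0) = Δ·Π!·Σ² = 3/35  (sign -1)
sum: t=0:+1/8 = 1/8
3j²(2 1 3; 0 -1 1) = Δ·Π!·Σ² = 2/35  (sign +1)
combine: 4πI² = 105·3/35·2/35 = 18/35
take √, sign -1: I = -0.20230066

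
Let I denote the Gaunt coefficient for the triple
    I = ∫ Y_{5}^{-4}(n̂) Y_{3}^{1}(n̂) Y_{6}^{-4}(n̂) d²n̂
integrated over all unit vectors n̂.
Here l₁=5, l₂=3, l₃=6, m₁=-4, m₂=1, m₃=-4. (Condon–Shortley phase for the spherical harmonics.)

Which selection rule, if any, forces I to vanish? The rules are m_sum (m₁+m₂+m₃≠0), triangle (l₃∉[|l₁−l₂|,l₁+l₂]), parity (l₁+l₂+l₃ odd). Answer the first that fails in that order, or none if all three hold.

m_sum

azimuthal sum: -4 + 1 − 4 = -7  ✗
2 ≤ 6 ≤ 8 (triangle on l)
L = 5 + 3 + 6 = 14 (even)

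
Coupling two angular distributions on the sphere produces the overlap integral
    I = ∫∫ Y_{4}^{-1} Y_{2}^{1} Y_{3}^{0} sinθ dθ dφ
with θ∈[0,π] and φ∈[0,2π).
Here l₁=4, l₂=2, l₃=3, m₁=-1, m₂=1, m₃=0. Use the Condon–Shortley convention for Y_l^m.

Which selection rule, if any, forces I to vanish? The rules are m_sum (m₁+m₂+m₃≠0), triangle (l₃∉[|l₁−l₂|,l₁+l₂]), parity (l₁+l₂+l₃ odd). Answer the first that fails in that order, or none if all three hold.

parity

m₁+m₂+m₃ = -1 + 1 + 0 = 0  ✓
triangle: |4−2|=2 ≤ l₃=3 ≤ 4+2=6  ✓
parity: l₁+l₂+l₃ = 9 is odd  ✗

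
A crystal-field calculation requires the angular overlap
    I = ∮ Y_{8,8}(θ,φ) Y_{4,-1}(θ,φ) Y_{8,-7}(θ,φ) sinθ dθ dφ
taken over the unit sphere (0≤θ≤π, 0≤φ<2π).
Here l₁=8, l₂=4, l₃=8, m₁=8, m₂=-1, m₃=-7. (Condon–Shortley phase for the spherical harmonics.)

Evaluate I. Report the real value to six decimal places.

Rules hold: Σm=0, L=20 even, 4≤8≤12.
N = 17·9·17 = 2601
Δ = 4!·12!·4!/21! = 1/185175900
Racah Σ t=0..4: t=0:+1/557383680 t=1:−1/21772800 t=2:+1/8294400 t=3:−1/21772800 t=4:+1/557383680 = 1/30965760
⇒ 3j(8 4 8; 0 0 0)² = 36/4199, sgn +1
Racah Σ t=0..0: t=0:+1/68976230400 = 1/68976230400
⇒ 3j(8 4 8; 8 -1 -7)² = 65/2907, sgn -1
4πI² = N·(3j₀)²·(3jₘ)² = 180/361
I = -1·√(0.498615/4π) = -0.19919467

-0.199195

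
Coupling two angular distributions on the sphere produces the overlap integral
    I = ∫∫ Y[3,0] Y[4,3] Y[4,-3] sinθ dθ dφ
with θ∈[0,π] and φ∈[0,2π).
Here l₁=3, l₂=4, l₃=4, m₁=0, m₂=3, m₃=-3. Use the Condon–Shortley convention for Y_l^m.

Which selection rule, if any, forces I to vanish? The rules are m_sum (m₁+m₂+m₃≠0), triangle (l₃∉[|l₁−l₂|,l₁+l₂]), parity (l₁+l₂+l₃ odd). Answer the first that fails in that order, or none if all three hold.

parity

Σmᵢ = 0  ✓
l₃∈[|l₁−l₂|,l₁+l₂]=[1,7], have l₃=4  ✓
Σlᵢ = 11 ⇒ odd  ✗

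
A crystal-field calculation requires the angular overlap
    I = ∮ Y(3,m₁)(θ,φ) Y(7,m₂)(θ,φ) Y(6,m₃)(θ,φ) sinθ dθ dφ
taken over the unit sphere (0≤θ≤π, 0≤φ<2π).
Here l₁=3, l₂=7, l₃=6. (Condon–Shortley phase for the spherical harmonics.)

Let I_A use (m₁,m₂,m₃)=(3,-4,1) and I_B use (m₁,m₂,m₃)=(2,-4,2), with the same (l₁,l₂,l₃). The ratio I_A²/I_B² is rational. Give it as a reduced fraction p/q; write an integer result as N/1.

15/1

l's match ⇒ only the (l;m) 3-j factors differ between A and B.
A: triangle coeff Δ(3,7,6) = 1/2042040; Σ_t [0,0]: t=0:+1/1451520 = 1/1451520; (3j)²=75/3094 [(3 7 6; 3 -4 1)], sign=-1
B: triangle coeff Δ(3,7,6) = 1/2042040; Σ_t [0,1]: t=0:+1/725760 t=1:−1/967680 = 1/2903040; (3j)²=5/3094 [(3 7 6; 2 -4 2)], sign=+1
I_A²/I_B² = (75/3094)/(5/3094) = 15/1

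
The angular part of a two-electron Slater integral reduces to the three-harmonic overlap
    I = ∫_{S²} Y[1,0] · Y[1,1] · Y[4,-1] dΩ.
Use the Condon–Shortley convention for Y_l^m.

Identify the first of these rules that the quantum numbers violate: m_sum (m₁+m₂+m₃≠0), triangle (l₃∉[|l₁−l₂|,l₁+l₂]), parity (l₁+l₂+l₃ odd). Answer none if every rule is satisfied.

azimuthal sum: 0 + 1 − 1 = 0  ✓
0 ≤ 4 ≤ 2 (triangle on l)  ✗
L = 1 + 1 + 4 = 6 (even)

triangle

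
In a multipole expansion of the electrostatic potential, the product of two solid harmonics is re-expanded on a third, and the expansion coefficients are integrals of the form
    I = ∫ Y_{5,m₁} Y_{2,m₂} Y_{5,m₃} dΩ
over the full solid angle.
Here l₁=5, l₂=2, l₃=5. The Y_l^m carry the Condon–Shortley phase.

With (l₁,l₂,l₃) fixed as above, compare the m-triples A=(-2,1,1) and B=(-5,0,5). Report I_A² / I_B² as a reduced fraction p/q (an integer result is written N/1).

l's match ⇒ only the (l;m) 3-j factors differ between A and B.
A: triangle coeff Δ(5,2,5) = 1/38610; Σ_t [1,2]: t=1:−1/2880 t=2:+1/1440 = 1/2880; (3j)²=7/715 [(5 2 5; -2 1 1)], sign=+1
B: triangle coeff Δ(5,2,5) = 1/38610; Σ_t [2,2]: t=2:+1/161280 = 1/161280; (3j)²=15/286 [(5 2 5; -5 0 5)], sign=+1
I_A²/I_B² = (7/715)/(15/286) = 14/75

14/75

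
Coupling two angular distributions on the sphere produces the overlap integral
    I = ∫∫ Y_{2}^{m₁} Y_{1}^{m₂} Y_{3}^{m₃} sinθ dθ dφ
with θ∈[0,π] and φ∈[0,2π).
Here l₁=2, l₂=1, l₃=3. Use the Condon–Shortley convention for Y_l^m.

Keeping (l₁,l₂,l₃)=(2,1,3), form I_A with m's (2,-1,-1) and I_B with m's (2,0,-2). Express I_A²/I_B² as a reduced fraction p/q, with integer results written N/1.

l's match ⇒ only the (l;m) 3-j factors differ between A and B.
A: triangle coeff Δ(2,1,3) = 1/105; Σ_t [0,0]: t=0:+1/48 = 1/48; (3j)²=1/105 [(2 1 3; 2 -1 -1)], sign=+1
B: triangle coeff Δ(2,1,3) = 1/105; Σ_t [0,0]: t=0:+1/24 = 1/24; (3j)²=1/21 [(2 1 3; 2 0 -2)], sign=-1
I_A²/I_B² = (1/105)/(1/21) = 1/5

1/5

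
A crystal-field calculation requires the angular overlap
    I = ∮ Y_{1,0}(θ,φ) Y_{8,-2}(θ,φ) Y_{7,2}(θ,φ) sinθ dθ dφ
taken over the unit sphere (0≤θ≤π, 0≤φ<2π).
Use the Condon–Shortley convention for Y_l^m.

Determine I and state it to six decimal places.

0.237007

Rules hold: Σm=0, L=16 even, 7≤7≤9.
N = 3·17·15 = 765
Δ = 2!·0!·14!/17! = 1/2040
Racah Σ t=1..1: t=1:−1/25401600 = -1/25401600
⇒ 3j(1 8 7; 0 0 0)² = 8/255, sgn +1
Racah Σ t=1..1: t=1:−1/43545600 = -1/43545600
⇒ 3j(1 8 7; 0 -2 2)² = 1/34, sgn +1
4πI² = N·(3j₀)²·(3jₘ)² = 12/17
I = +1·√(0.705882/4π) = 0.23700703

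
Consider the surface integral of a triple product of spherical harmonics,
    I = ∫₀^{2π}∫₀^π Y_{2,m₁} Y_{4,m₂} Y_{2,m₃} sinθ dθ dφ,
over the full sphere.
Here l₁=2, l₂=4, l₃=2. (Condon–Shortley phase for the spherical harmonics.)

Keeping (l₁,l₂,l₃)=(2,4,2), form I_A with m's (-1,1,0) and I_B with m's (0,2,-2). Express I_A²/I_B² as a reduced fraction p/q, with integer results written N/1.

l's match ⇒ only the (l;m) 3-j factors differ between A and B.
A: triangle coeff Δ(2,4,2) = 1/630; Σ_t [3,3]: t=3:−1/24 = -1/24; (3j)²=1/21 [(2 4 2; -1 1 0)], sign=-1
B: triangle coeff Δ(2,4,2) = 1/630; Σ_t [2,2]: t=2:+1/96 = 1/96; (3j)²=1/42 [(2 4 2; 0 2 -2)], sign=+1
I_A²/I_B² = (1/21)/(1/42) = 2/1

2/1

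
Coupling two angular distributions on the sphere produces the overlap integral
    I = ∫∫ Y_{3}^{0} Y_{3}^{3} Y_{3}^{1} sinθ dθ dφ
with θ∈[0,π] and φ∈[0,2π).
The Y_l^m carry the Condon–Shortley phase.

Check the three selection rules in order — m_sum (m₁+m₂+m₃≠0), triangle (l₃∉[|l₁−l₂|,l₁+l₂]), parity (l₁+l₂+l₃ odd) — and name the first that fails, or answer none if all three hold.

azimuthal sum: 0 + 3 + 1 = 4  ✗
0 ≤ 3 ≤ 6 (triangle on l)
L = 3 + 3 + 3 = 9 (odd)

m_sum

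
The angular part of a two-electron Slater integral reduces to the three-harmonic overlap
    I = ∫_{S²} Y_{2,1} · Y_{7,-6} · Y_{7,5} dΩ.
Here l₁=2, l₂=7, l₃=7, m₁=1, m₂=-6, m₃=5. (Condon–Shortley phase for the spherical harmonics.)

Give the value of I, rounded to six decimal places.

Rules hold: Σm=0, L=16 even, 5≤7≤9.
N = 5·15·15 = 1125
Δ = 2!·2!·12!/17! = 1/185640
Racah Σ t=0..2: t=0:+1/2419200 t=1:−1/518400 t=2:+1/2419200 = -1/907200
⇒ 3j(2 7 7; 0 0 0)² = 56/3315, sgn +1
Racah Σ t=0..1: t=0:+1/79833600 t=1:−1/958003200 = 1/87091200
⇒ 3j(2 7 7; 1 -6 5)² = 121/4760, sgn +1
4πI² = N·(3j₀)²·(3jₘ)² = 1815/3757
I = +1·√(0.483098/4π) = 0.19607074

0.196071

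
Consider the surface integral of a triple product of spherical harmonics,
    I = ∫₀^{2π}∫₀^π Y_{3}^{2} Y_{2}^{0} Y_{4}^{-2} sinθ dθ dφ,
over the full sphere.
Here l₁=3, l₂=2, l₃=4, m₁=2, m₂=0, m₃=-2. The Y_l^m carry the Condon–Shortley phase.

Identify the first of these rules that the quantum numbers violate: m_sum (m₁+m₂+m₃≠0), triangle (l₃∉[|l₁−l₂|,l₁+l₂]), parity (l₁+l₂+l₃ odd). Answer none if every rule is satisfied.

parity

m₁+m₂+m₃ = 2 + 0 − 2 = 0  ✓
triangle: |3−2|=1 ≤ l₃=4 ≤ 3+2=5  ✓
parity: l₁+l₂+l₃ = 9 is odd  ✗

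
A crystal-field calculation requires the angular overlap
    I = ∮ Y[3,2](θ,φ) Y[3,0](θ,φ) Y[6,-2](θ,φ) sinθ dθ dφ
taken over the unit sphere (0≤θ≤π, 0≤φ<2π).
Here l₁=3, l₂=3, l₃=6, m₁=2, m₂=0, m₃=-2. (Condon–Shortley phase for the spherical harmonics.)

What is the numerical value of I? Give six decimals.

m-sum 0 ✓  L=12 even ✓  0≤6≤6 ✓
Π(2lᵢ+1) = 7×7×13 = 637
triangle coeff Δ(3,3,6) = 1/12012
Σ_t [0,0]: t=0:+1/1296 = 1/1296
(3j)²=100/3003 [(3 3 6; 0 0 0)], sign=+1
Σ_t [0,0]: t=0:+1/4320 = 1/4320
(3j)²=8/429 [(3 3 6; 2 0 -2)], sign=+1
⇒ 4πI² = 5600/14157
I = (+1)√(5600/14157/(4π)) = 0.17742036

0.177420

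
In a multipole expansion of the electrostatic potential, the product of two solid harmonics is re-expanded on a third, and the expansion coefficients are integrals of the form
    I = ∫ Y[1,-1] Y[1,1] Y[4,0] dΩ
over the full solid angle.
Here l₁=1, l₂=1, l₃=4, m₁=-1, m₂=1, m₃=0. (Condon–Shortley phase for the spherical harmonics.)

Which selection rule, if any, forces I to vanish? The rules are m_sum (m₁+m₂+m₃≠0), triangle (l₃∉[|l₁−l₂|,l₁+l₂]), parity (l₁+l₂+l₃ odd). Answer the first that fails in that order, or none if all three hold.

triangle

Σmᵢ = 0  ✓
l₃∈[|l₁−l₂|,l₁+l₂]=[0,2], have l₃=4  ✗
Σlᵢ = 6 ⇒ even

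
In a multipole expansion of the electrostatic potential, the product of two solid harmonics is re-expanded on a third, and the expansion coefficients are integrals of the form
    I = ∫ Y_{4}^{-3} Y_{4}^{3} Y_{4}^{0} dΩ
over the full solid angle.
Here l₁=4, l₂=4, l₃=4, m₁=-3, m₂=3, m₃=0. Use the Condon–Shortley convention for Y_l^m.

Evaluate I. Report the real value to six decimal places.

Rules hold: Σm=0, L=12 even, 0≤4≤8.
N = 9·9·9 = 729
Δ = 4!·4!·4!/13! = 1/450450
Racah Σ t=0..4: t=0:+1/13824 t=1:−1/216 t=2:+1/64 t=3:−1/216 t=4:+1/13824 = 5/768
⇒ 3j(4 4 4; 0 0 0)² = 18/1001, sgn +1
Racah Σ t=3..4: t=3:−1/3456 t=4:+1/864 = 1/1152
⇒ 3j(4 4 4; -3 3 0)² = 7/286, sgn +1
4πI² = N·(3j₀)²·(3jₘ)² = 6561/20449
I = +1·√(0.320847/4π) = 0.15978796

0.159788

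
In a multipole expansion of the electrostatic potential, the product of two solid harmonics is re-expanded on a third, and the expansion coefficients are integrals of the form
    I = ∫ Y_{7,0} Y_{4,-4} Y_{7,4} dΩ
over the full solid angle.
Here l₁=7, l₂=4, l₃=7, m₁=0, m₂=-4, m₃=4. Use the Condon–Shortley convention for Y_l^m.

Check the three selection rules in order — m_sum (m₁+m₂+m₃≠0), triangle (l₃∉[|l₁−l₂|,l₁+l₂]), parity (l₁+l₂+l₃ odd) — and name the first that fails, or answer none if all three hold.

none

m₁+m₂+m₃ = 0 − 4 + 4 = 0  ✓
triangle: |7−4|=3 ≤ l₃=7 ≤ 7+4=11  ✓
parity: l₁+l₂+l₃ = 18 is even  ✓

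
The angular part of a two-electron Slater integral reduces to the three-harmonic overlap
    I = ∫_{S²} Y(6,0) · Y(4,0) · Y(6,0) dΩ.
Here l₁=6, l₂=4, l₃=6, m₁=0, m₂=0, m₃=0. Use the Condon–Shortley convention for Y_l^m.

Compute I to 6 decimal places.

0.126716

m-sum 0 ✓  L=16 even ✓  2≤6≤10 ✓
Π(2lᵢ+1) = 13×9×13 = 1521
triangle coeff Δ(6,4,6) = 1/15315300
Σ_t [0,4]: t=0:+1/829440 t=1:−1/25920 t=2:+1/9216 t=3:−1/25920 t=4:+1/829440 = 7/207360
(3j)²=28/2431 [(6 4 6; 0 0 0)], sign=+1
(m-triple is (0,0,0) — same symbol as above.)
⇒ 4πI² = 7056/34969
I = (+1)√(7056/34969/(4π)) = 0.12671638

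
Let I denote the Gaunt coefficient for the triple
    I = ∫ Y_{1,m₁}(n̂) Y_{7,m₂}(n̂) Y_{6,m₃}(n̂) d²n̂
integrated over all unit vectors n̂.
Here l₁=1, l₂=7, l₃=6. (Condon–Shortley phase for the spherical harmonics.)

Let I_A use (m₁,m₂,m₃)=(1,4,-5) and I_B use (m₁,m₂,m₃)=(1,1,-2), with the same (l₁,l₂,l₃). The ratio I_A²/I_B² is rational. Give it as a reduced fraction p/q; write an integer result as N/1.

Same 1,7,6: normalisation and zero-m 3j drop out of the ratio.
A: Δ: 2! 0! 12! / 15! → 1/1365; sum: t=0:+1/79833600 = 1/79833600; 3j²(1 7 6; 1 4 -5) = Δ·Π!·Σ² = 1/455  (sign -1)
B: Δ: 2! 0! 12! / 15! → 1/1365; sum: t=0:+1/1935360 = 1/1935360; 3j²(1 7 6; 1 1 -2) = Δ·Π!·Σ² = 1/91  (sign +1)
I_A²/I_B² = (1/455)/(1/91) = 1/5

1/5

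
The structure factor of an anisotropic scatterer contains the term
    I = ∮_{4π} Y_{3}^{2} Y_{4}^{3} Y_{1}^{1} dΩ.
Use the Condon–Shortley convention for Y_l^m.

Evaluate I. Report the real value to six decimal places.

2 + 3 + 1 = 6 ≠ 0: azimuthal integral kills it; I = 0

0.000000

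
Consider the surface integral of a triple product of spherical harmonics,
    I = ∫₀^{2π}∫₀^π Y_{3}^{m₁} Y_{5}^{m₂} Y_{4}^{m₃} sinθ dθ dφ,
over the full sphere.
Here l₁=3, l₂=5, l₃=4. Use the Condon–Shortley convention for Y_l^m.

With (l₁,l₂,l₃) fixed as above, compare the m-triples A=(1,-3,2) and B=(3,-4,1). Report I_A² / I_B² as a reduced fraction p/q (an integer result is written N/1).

Same 3,5,4: normalisation and zero-m 3j drop out of the ratio.
A: Δ: 4! 2! 6! / 13! → 1/180180; sum: t=0:+1/2304 t=1:−1/720 t=2:+1/5760 = -1/1280; 3j²(3 5 4; 1 -3 2) = Δ·Π!·Σ² = 27/1430  (sign -1)
B: Δ: 4! 2! 6! / 13! → 1/180180; sum: t=0:+1/5760 = 1/5760; 3j²(3 5 4; 3 -4 1) = Δ·Π!·Σ² = 9/286  (sign -1)
I_A²/I_B² = (27/1430)/(9/286) = 3/5

3/5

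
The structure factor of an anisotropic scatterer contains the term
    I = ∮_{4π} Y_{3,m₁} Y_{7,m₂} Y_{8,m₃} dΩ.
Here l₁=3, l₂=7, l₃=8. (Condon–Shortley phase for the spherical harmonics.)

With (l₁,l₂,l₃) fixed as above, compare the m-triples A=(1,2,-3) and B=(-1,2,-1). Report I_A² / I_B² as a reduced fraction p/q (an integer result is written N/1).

l's match ⇒ only the (l;m) 3-j factors differ between A and B.
A: triangle coeff Δ(3,7,8) = 1/5290740; Σ_t [0,2]: t=0:+1/17418240 t=1:−1/5806080 t=2:+1/29030400 = -1/12441600; (3j)²=154/12597 [(3 7 8; 1 2 -3)], sign=+1
B: triangle coeff Δ(3,7,8) = 1/5290740; Σ_t [0,2]: t=0:+1/104509440 t=1:−1/5806080 t=2:+1/4838400 = 23/522547200; (3j)²=529/377910 [(3 7 8; -1 2 -1)], sign=-1
I_A²/I_B² = (154/12597)/(529/377910) = 4620/529

4620/529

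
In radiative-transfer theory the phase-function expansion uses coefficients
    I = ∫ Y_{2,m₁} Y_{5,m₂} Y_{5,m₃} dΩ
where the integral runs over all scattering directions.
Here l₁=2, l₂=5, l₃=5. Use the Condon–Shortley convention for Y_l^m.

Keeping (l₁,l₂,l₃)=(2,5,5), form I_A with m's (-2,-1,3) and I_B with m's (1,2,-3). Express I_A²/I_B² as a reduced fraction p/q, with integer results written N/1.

Same 2,5,5: normalisation and zero-m 3j drop out of the ratio.
A: Δ: 2! 2! 8! / 13! → 1/38610; sum: t=2:+1/5760 = 1/5760; 3j²(2 5 5; -2 -1 3) = Δ·Π!·Σ² = 56/2145  (sign +1)
B: Δ: 2! 2! 8! / 13! → 1/38610; sum: t=0:+1/10080 t=1:−1/2880 = -1/4032; 3j²(2 5 5; 1 2 -3) = Δ·Π!·Σ² = 10/429  (sign -1)
I_A²/I_B² = (56/2145)/(10/429) = 28/25

28/25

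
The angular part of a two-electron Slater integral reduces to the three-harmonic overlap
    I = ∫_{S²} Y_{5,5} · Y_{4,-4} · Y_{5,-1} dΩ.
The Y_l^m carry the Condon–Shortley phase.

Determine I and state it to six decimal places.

-0.075170

Rules hold: Σm=0, L=14 even, 1≤5≤9.
N = 11·9·11 = 1089
Δ = 4!·6!·4!/15! = 1/3153150
Racah Σ t=0..4: t=0:+1/69120 t=1:−1/1728 t=2:+1/576 t=3:−1/1728 t=4:+1/69120 = 7/11520
⇒ 3j(5 4 5; 0 0 0)² = 2/143, sgn -1
Racah Σ t=0..0: t=0:+1/414720 = 1/414720
⇒ 3j(5 4 5; 5 -4 -1)² = 2/429, sgn +1
4πI² = N·(3j₀)²·(3jₘ)² = 12/169
I = -1·√(0.0710059/4π) = -0.07516962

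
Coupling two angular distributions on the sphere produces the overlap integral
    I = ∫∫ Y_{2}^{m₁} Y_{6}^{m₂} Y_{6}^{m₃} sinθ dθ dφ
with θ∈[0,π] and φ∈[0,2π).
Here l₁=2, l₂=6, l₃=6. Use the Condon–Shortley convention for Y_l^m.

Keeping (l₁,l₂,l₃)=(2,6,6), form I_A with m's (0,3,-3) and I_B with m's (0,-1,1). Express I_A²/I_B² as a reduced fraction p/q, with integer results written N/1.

25/169

Same 2,6,6: normalisation and zero-m 3j drop out of the ratio.
A: Δ: 2! 2! 10! / 15! → 1/90090; sum: t=0:+1/1451520 t=1:−1/80640 t=2:+1/120960 = -1/290304; 3j²(2 6 6; 0 3 -3) = Δ·Π!·Σ² = 5/2002  (sign +1)
B: Δ: 2! 2! 10! / 15! → 1/90090; sum: t=0:+1/57600 t=1:−1/17280 t=2:+1/120960 = -13/403200; 3j²(2 6 6; 0 -1 1) = Δ·Π!·Σ² = 13/770  (sign +1)
I_A²/I_B² = (5/2002)/(13/770) = 25/169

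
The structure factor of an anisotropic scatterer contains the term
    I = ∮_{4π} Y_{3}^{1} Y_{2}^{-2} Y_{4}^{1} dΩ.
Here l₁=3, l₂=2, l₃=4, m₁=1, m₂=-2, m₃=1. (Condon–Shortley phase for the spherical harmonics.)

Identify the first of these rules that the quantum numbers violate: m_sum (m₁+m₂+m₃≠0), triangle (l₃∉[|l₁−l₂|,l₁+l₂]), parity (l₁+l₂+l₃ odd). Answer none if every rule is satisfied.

azimuthal sum: 1 − 2 + 1 = 0  ✓
1 ≤ 4 ≤ 5 (triangle on l)  ✓
L = 3 + 2 + 4 = 9 (odd)  ✗

parity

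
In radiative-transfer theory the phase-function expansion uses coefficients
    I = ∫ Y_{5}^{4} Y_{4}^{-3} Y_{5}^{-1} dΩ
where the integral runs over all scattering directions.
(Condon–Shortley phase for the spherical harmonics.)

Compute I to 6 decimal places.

-0.168084

Rules hold: Σm=0, L=14 even, 1≤5≤9.
N = 11·9·11 = 1089
Δ = 4!·6!·4!/15! = 1/3153150
Racah Σ t=0..4: t=0:+1/69120 t=1:−1/1728 t=2:+1/576 t=3:−1/1728 t=4:+1/69120 = 7/11520
⇒ 3j(5 4 5; 0 0 0)² = 2/143, sgn -1
Racah Σ t=0..1: t=0:+1/17280 t=1:−1/103680 = 1/20736
⇒ 3j(5 4 5; 4 -3 -1)² = 10/429, sgn +1
4πI² = N·(3j₀)²·(3jₘ)² = 60/169
I = -1·√(0.35503/4π) = -0.16808437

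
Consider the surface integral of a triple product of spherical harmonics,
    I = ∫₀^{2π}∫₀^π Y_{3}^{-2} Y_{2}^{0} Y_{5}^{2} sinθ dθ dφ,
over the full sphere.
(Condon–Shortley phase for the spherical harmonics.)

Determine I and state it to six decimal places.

0.190188

Checks pass: Σm=0; 10 even; l₃=5∈[1,5].
(2·3+1)(2·2+1)(2·5+1) = 385
Δ: 0! 6! 4! / 11! → 1/2310
sum: t=0:+1/144 = 1/144
3j²(3 2 5; 0 0 0) = Δ·Π!·Σ² = 10/231  (sign -1)
sum: t=0:+1/480 = 1/480
3j²(3 2 5; -2 0 2) = Δ·Π!·Σ² = 3/110  (sign -1)
combine: 4πI² = 385·10/231·3/110 = 5/11
take √, sign +1: I = 0.19018827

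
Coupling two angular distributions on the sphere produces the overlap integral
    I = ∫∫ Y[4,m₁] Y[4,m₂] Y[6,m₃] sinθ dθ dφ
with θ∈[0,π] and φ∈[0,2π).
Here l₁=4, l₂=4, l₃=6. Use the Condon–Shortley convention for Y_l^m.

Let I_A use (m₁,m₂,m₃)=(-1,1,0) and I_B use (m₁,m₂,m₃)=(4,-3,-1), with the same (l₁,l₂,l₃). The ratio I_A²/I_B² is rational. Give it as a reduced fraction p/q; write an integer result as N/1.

1/84

Same 4,4,6: normalisation and zero-m 3j drop out of the ratio.
A: Δ: 2! 6! 6! / 15! → 1/1261260; sum: t=0:+1/28800 t=1:−1/2304 t=2:+1/2592 = -7/518400; 3j²(4 4 6; -1 1 0) = Δ·Π!·Σ² = 1/25740  (sign -1)
B: Δ: 2! 6! 6! / 15! → 1/1261260; sum: t=0:+1/172800 = 1/172800; 3j²(4 4 6; 4 -3 -1) = Δ·Π!·Σ² = 7/2145  (sign -1)
I_A²/I_B² = (1/25740)/(7/2145) = 1/84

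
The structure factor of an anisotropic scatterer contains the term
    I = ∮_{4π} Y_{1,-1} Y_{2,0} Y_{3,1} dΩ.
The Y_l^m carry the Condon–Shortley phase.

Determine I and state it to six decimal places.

m-sum 0 ✓  L=6 even ✓  1≤3≤3 ✓
Π(2lᵢ+1) = 3×5×7 = 105
triangle coeff Δ(1,2,3) = 1/105
Σ_t [0,0]: t=0:+1/4 = 1/4
(3j)²=3/35 [(1 2 3; 0 0 0)], sign=-1
Σ_t [0,0]: t=0:+1/8 = 1/8
(3j)²=2/35 [(1 2 3; -1 0 1)], sign=+1
⇒ 4πI² = 18/35
I = (-1)√(18/35/(4π)) = -0.20230066

-0.202301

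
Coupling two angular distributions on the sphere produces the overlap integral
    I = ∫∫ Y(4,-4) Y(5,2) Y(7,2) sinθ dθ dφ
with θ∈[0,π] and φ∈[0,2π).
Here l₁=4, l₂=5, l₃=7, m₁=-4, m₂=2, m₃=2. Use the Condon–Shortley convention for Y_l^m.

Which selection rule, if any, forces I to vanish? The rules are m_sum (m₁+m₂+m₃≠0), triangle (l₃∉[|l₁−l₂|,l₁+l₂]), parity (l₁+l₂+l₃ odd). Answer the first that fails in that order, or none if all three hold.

none

m₁+m₂+m₃ = -4 + 2 + 2 = 0  ✓
triangle: |4−5|=1 ≤ l₃=7 ≤ 4+5=9  ✓
parity: l₁+l₂+l₃ = 16 is even  ✓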